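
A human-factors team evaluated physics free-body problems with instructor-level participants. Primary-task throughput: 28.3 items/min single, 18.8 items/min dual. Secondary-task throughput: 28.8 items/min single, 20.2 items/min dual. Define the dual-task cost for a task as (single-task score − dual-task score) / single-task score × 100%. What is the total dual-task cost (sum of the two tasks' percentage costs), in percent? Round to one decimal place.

Primary cost = (28.3 − 18.8) / 28.3 × 100% = 33.5689%.
Secondary cost = (28.8 − 20.2) / 28.8 × 100% = 29.8611%.
Total = 33.5689% + 29.8611% = 63.4300% ≈ 63.4%.

63.4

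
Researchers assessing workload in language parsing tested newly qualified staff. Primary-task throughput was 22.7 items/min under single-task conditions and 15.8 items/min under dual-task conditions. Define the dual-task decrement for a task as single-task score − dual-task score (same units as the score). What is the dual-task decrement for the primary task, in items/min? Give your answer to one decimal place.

Decrement = 22.7 − 15.8 = 6.9000 items/min ≈ 6.9 items/min.

6.9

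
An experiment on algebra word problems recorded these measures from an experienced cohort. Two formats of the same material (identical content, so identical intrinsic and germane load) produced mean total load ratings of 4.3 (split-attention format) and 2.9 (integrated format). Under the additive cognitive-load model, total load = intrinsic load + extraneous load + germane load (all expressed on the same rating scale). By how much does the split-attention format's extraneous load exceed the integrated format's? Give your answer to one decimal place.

1.4

Intrinsic and germane load are equal across formats, so the difference in total load equals the difference in extraneous load.
Extraneous-load difference = 4.3 − 2.9 = 1.4.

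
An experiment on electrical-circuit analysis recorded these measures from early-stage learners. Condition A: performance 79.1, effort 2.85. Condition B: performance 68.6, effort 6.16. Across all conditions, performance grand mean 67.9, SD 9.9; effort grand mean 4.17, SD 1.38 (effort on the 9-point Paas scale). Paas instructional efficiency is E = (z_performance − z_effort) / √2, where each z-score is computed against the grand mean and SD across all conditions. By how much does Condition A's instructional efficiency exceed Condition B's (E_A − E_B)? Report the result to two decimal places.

Condition A: z_P = (79.1 − 67.9)/9.9 = 1.1313; z_E = (2.85 − 4.17)/1.38 = -0.9565; E_A = (1.1313 − (-0.9565))/√2 = 1.4763.
Condition B: z_P = (68.6 − 67.9)/9.9 = 0.0707; z_E = (6.16 − 4.17)/1.38 = 1.4420; E_B = (0.0707 − 1.4420)/√2 = -0.9697.
E_A − E_B = 1.4763 − (-0.9697) = 2.4460 ≈ 2.45.

2.45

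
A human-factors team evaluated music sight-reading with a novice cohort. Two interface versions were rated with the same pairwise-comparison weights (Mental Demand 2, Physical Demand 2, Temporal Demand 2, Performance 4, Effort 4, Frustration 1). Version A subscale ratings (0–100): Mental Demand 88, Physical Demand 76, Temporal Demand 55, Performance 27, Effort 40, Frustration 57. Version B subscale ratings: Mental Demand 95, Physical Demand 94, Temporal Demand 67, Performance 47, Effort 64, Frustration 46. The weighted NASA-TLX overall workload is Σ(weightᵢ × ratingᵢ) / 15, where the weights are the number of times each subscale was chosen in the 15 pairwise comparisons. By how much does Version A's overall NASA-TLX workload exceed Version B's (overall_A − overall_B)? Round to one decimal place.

-15.9

Version A weighted sum = 2·88 + 2·76 + 2·55 + 4·27 + 4·40 + 1·57 = 176 + 152 + 110 + 108 + 160 + 57 = 763; overall_A = 763/15 = 50.8667.
Version B weighted sum = 2·95 + 2·94 + 2·67 + 4·47 + 4·64 + 1·46 = 190 + 188 + 134 + 188 + 256 + 46 = 1002; overall_B = 1002/15 = 66.8000.
Difference = 50.8667 − 66.8000 = -15.9333 ≈ -15.9.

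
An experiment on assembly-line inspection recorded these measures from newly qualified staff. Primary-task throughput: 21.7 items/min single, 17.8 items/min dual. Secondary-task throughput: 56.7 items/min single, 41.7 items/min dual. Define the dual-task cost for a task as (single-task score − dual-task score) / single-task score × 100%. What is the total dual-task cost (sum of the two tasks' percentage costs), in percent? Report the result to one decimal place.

Primary cost = (21.7 − 17.8) / 21.7 × 100% = 17.9724%.
Secondary cost = (56.7 − 41.7) / 56.7 × 100% = 26.4550%.
Total = 17.9724% + 26.4550% = 44.4274% ≈ 44.4%.

44.4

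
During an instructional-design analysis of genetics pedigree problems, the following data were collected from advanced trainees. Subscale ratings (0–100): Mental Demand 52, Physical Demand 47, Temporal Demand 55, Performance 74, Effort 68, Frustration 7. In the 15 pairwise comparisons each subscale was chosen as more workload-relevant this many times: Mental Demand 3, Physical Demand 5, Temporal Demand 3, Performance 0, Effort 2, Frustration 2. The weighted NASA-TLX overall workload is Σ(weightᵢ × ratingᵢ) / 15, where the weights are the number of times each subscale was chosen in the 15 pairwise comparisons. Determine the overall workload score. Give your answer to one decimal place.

47.1

The tallies are the weights (they sum to 15).
Weighted sum = 3·52 + 5·47 + 3·55 + 0·74 + 2·68 + 2·7
            = 156 + 235 + 165 + 0 + 136 + 14 = 706.
Overall workload = 706 / 15 = 47.0667 ≈ 47.1.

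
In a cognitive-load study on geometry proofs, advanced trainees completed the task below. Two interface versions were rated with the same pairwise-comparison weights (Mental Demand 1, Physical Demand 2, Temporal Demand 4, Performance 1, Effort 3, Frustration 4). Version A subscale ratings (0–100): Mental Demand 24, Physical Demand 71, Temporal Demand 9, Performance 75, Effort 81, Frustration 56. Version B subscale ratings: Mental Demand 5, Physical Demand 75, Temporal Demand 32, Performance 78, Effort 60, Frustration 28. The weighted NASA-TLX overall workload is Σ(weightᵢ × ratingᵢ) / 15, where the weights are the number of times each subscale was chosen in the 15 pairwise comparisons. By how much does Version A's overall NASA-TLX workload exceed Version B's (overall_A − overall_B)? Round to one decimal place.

6.1

Version A weighted sum = 1·24 + 2·71 + 4·9 + 1·75 + 3·81 + 4·56 = 24 + 142 + 36 + 75 + 243 + 224 = 744; overall_A = 744/15 = 49.6000.
Version B weighted sum = 1·5 + 2·75 + 4·32 + 1·78 + 3·60 + 4·28 = 5 + 150 + 128 + 78 + 180 + 112 = 653; overall_B = 653/15 = 43.5333.
Difference = 49.6000 − 43.5333 = 6.0667 ≈ 6.1.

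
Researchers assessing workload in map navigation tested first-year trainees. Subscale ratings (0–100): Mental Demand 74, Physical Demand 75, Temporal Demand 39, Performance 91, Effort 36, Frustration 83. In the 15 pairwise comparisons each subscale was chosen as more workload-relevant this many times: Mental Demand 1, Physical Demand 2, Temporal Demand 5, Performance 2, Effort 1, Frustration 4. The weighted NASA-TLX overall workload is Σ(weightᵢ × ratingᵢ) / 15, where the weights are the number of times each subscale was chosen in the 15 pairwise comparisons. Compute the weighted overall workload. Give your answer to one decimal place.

64.6

The tallies are the weights (they sum to 15).
Weighted sum = 1·74 + 2·75 + 5·39 + 2·91 + 1·36 + 4·83
            = 74 + 150 + 195 + 182 + 36 + 332 = 969.
Overall workload = 969 / 15 = 64.6000 ≈ 64.6.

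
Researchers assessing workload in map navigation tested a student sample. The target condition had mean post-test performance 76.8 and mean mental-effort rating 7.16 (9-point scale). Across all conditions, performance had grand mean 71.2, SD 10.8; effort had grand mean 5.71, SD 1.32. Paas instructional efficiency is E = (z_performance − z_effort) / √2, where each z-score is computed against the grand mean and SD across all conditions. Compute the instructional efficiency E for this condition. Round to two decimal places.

-0.41

z_performance = (76.8 − 71.2) / 10.8 = 5.6000 / 10.8 = 0.5185.
z_effort = (7.16 − 5.71) / 1.32 = 1.4500 / 1.32 = 1.0985.
z_P − z_E = 0.5185 − 1.0985 = -0.5800.
E = -0.5800 / √2 = -0.5800 / 1.41421 = -0.4101 ≈ -0.41.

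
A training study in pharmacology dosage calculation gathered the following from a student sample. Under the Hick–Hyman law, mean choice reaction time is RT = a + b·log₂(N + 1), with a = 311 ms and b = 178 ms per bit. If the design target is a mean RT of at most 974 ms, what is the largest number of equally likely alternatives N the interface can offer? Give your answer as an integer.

Set 311 + 178·log₂(N + 1) ≤ 974.
log₂(N + 1) ≤ (974 − 311) / 178 = 3.7247.
N + 1 ≤ 2^3.7247 = 13.2205.
N ≤ 12.2205, so the largest integer N is 12.

12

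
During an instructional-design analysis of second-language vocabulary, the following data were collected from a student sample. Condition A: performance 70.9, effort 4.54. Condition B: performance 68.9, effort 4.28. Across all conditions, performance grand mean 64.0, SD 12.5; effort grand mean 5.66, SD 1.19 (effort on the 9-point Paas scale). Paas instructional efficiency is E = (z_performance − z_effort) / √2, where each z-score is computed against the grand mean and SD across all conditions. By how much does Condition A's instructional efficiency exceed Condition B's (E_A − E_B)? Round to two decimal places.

-0.04

Condition A: z_P = (70.9 − 64.0)/12.5 = 0.5520; z_E = (4.54 − 5.66)/1.19 = -0.9412; E_A = (0.5520 − (-0.9412))/√2 = 1.0559.
Condition B: z_P = (68.9 − 64.0)/12.5 = 0.3920; z_E = (4.28 − 5.66)/1.19 = -1.1597; E_B = (0.3920 − (-1.1597))/√2 = 1.0972.
E_A − E_B = 1.0559 − 1.0972 = -0.0413 ≈ -0.04.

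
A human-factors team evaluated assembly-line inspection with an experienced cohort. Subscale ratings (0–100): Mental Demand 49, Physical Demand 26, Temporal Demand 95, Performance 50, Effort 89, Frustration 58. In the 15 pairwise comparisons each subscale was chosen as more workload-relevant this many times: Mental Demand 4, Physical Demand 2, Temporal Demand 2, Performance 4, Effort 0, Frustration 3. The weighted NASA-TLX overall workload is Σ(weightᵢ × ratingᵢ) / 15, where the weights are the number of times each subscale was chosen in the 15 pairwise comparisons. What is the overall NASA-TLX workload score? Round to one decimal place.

The tallies are the weights (they sum to 15).
Weighted sum = 4·49 + 2·26 + 2·95 + 4·50 + 0·89 + 3·58
            = 196 + 52 + 190 + 200 + 0 + 174 = 812.
Overall workload = 812 / 15 = 54.1333 ≈ 54.1.

54.1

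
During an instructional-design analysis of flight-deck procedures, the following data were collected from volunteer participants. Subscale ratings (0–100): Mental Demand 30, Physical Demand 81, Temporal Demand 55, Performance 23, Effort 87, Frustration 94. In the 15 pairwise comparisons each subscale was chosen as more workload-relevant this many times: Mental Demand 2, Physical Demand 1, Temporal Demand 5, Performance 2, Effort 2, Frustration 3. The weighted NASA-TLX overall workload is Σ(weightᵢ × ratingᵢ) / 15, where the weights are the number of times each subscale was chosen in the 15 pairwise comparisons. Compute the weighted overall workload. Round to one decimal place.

The tallies are the weights (they sum to 15).
Weighted sum = 2·30 + 1·81 + 5·55 + 2·23 + 2·87 + 3·94
            = 60 + 81 + 275 + 46 + 174 + 282 = 918.
Overall workload = 918 / 15 = 61.2000 ≈ 61.2.

61.2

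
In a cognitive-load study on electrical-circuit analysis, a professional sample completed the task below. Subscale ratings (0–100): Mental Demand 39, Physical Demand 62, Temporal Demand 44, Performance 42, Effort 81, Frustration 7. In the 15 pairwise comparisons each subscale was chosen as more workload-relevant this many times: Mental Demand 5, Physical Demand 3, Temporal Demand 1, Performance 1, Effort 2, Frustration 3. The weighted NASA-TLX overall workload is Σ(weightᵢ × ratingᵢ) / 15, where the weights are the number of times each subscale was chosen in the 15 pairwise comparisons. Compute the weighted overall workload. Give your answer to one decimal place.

The tallies are the weights (they sum to 15).
Weighted sum = 5·39 + 3·62 + 1·44 + 1·42 + 2·81 + 3·7
            = 195 + 186 + 44 + 42 + 162 + 21 = 650.
Overall workload = 650 / 15 = 43.3333 ≈ 43.3.

43.3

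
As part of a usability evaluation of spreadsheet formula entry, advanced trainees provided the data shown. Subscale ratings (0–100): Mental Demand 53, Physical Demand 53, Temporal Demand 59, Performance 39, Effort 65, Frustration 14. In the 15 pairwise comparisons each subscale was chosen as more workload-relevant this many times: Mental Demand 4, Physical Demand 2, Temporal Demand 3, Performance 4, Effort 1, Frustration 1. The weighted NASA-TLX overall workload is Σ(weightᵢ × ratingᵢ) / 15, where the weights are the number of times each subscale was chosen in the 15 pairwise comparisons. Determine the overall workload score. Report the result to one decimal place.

The tallies are the weights (they sum to 15).
Weighted sum = 4·53 + 2·53 + 3·59 + 4·39 + 1·65 + 1·14
            = 212 + 106 + 177 + 156 + 65 + 14 = 730.
Overall workload = 730 / 15 = 48.6667 ≈ 48.7.

48.7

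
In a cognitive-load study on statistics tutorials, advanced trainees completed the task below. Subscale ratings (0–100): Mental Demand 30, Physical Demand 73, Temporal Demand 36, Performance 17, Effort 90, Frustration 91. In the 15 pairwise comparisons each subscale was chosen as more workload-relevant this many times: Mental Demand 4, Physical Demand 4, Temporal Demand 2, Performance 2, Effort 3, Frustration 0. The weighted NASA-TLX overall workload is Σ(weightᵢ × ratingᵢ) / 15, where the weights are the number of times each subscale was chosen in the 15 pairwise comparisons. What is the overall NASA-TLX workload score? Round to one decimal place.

52.5

The tallies are the weights (they sum to 15).
Weighted sum = 4·30 + 4·73 + 2·36 + 2·17 + 3·90 + 0·91
            = 120 + 292 + 72 + 34 + 270 + 0 = 788.
Overall workload = 788 / 15 = 52.5333 ≈ 52.5.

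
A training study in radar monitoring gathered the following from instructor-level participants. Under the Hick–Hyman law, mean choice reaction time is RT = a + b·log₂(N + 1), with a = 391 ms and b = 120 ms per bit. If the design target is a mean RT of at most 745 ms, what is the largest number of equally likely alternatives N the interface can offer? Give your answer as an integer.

Set 391 + 120·log₂(N + 1) ≤ 745.
log₂(N + 1) ≤ (745 − 391) / 120 = 2.9500.
N + 1 ≤ 2^2.9500 = 7.7275.
N ≤ 6.7275, so the largest integer N is 6.

6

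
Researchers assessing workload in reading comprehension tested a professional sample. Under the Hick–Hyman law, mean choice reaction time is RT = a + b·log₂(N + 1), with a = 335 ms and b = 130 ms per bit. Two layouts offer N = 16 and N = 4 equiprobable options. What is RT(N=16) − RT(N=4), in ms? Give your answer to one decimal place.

RT(16) = 335 + 130·log₂(17) = 335 + 130·4.0875 = 866.3750 ms.
RT(4) = 335 + 130·log₂(5) = 335 + 130·2.3219 = 636.8470 ms.
Difference = 866.3750 − 636.8470 = 229.5280 ≈ 229.5 ms.

229.5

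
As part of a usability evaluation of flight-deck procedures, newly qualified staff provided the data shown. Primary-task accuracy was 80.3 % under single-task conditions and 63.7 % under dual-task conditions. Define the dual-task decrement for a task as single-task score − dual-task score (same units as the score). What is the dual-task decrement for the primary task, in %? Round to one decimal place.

16.6

Decrement = 80.3 − 63.7 = 16.6000 % ≈ 16.6 %.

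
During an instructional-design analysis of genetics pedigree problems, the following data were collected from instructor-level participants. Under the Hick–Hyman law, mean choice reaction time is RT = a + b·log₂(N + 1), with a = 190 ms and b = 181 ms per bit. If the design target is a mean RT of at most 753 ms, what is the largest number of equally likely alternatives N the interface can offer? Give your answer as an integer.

7

Set 190 + 181·log₂(N + 1) ≤ 753.
log₂(N + 1) ≤ (753 − 190) / 181 = 3.1105.
N + 1 ≤ 2^3.1105 = 8.6368.
N ≤ 7.6368, so the largest integer N is 7.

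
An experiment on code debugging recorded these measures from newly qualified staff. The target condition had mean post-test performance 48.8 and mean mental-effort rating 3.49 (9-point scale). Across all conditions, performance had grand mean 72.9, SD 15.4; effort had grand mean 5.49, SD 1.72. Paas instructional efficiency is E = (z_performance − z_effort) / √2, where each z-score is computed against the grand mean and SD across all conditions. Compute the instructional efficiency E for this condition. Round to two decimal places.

-0.28

z_performance = (48.8 − 72.9) / 15.4 = -24.1000 / 15.4 = -1.5649.
z_effort = (3.49 − 5.49) / 1.72 = -2.0000 / 1.72 = -1.1628.
z_P − z_E = -1.5649 − (-1.1628) = -0.4021.
E = -0.4021 / √2 = -0.4021 / 1.41421 = -0.2843 ≈ -0.28.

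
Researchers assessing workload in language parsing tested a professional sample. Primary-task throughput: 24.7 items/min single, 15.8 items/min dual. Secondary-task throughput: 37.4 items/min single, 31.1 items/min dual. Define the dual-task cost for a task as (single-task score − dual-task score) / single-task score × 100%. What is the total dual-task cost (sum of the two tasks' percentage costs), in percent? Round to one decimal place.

52.9

Primary cost = (24.7 − 15.8) / 24.7 × 100% = 36.0324%.
Secondary cost = (37.4 − 31.1) / 37.4 × 100% = 16.8449%.
Total = 36.0324% + 16.8449% = 52.8773% ≈ 52.9%.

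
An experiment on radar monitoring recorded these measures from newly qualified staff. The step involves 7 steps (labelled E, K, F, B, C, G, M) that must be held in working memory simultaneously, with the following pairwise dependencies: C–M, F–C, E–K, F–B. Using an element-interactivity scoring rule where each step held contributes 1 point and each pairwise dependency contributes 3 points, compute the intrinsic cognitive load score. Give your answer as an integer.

Count of steps held simultaneously: 7.
Count of pairwise dependencies listed: 4.
Element contribution: 7 × 1 = 7.
Interaction contribution: 4 × 3 = 12.
Intrinsic load = 7 + 12 = 19.

19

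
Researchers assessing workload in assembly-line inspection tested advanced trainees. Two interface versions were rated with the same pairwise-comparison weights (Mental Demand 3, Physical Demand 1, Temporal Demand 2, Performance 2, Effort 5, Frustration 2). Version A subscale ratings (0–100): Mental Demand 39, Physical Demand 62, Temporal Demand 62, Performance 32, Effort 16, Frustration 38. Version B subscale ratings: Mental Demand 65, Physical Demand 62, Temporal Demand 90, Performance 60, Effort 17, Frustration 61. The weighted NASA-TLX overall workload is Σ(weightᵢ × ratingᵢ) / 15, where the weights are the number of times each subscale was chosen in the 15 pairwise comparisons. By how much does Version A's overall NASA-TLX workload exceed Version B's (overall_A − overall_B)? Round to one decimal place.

Version A weighted sum = 3·39 + 1·62 + 2·62 + 2·32 + 5·16 + 2·38 = 117 + 62 + 124 + 64 + 80 + 76 = 523; overall_A = 523/15 = 34.8667.
Version B weighted sum = 3·65 + 1·62 + 2·90 + 2·60 + 5·17 + 2·61 = 195 + 62 + 180 + 120 + 85 + 122 = 764; overall_B = 764/15 = 50.9333.
Difference = 34.8667 − 50.9333 = -16.0666 ≈ -16.1.

-16.1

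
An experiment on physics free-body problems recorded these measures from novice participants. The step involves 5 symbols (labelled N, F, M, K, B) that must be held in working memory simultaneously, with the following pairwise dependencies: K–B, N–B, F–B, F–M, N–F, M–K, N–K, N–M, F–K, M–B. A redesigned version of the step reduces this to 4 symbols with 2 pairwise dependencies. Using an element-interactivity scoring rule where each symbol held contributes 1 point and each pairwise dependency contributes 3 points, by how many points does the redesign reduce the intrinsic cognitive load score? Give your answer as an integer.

Original: 5 × 1 + 10 × 3 = 5 + 30 = 35.
Redesigned: 4 × 1 + 2 × 3 = 4 + 6 = 10.
Reduction = 35 − 10 = 25.

25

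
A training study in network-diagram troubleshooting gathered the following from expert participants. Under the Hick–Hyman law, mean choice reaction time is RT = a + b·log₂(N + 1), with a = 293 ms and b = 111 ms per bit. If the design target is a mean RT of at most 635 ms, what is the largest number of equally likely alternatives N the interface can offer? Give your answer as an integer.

7

Set 293 + 111·log₂(N + 1) ≤ 635.
log₂(N + 1) ≤ (635 − 293) / 111 = 3.0811.
N + 1 ≤ 2^3.0811 = 8.4626.
N ≤ 7.4626, so the largest integer N is 7.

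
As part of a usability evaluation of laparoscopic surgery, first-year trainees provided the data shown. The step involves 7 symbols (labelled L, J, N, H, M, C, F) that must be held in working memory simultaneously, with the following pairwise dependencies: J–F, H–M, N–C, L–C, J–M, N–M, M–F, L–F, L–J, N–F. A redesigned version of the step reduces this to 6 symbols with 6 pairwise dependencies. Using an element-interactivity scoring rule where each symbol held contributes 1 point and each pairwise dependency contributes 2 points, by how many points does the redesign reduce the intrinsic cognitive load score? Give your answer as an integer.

9

Original: 7 × 1 + 10 × 2 = 7 + 20 = 27.
Redesigned: 6 × 1 + 6 × 2 = 6 + 12 = 18.
Reduction = 27 − 18 = 9.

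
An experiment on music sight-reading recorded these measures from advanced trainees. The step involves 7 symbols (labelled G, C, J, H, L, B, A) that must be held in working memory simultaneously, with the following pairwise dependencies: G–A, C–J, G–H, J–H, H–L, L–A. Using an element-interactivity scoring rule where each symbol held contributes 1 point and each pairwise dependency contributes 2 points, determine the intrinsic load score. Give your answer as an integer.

19

Count of symbols held simultaneously: 7.
Count of pairwise dependencies listed: 6.
Element contribution: 7 × 1 = 7.
Interaction contribution: 6 × 2 = 12.
Intrinsic load = 7 + 12 = 19.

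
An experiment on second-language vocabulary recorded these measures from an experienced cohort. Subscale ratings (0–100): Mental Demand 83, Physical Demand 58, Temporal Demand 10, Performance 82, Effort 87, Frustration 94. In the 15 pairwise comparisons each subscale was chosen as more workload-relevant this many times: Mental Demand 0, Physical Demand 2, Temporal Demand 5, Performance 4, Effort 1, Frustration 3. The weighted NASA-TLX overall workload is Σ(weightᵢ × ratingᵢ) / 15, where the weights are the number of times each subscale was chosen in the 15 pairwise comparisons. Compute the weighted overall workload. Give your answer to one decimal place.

57.5

The tallies are the weights (they sum to 15).
Weighted sum = 0·83 + 2·58 + 5·10 + 4·82 + 1·87 + 3·94
            = 0 + 116 + 50 + 328 + 87 + 282 = 863.
Overall workload = 863 / 15 = 57.5333 ≈ 57.5.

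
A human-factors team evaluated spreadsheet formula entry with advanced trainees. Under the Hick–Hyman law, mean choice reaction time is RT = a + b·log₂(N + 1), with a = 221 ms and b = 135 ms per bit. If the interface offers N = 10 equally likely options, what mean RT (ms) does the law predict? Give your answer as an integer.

log₂(10 + 1) = log₂(11) = 3.4594.
RT = 221 + 135 × 3.4594 = 221 + 467.0190 = 688.0190 ms.
≈ 688 ms.

688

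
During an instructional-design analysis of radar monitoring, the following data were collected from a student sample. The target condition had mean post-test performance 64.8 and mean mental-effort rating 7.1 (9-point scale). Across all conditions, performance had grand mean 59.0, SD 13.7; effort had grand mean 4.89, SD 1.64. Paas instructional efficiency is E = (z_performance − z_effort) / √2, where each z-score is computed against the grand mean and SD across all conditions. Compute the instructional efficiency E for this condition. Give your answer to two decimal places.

z_performance = (64.8 − 59.0) / 13.7 = 5.8000 / 13.7 = 0.4234.
z_effort = (7.1 − 4.89) / 1.64 = 2.2100 / 1.64 = 1.3476.
z_P − z_E = 0.4234 − 1.3476 = -0.9242.
E = -0.9242 / √2 = -0.9242 / 1.41421 = -0.6535 ≈ -0.65.

-0.65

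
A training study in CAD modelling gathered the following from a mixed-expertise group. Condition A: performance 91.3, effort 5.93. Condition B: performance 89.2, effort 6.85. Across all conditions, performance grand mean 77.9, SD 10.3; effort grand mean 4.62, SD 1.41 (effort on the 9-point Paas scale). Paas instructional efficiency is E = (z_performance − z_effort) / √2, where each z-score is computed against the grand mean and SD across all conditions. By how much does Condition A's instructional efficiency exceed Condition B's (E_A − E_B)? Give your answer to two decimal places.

Condition A: z_P = (91.3 − 77.9)/10.3 = 1.3010; z_E = (5.93 − 4.62)/1.41 = 0.9291; E_A = (1.3010 − 0.9291)/√2 = 0.2630.
Condition B: z_P = (89.2 − 77.9)/10.3 = 1.0971; z_E = (6.85 − 4.62)/1.41 = 1.5816; E_B = (1.0971 − 1.5816)/√2 = -0.3426.
E_A − E_B = 0.2630 − (-0.3426) = 0.6056 ≈ 0.61.

0.61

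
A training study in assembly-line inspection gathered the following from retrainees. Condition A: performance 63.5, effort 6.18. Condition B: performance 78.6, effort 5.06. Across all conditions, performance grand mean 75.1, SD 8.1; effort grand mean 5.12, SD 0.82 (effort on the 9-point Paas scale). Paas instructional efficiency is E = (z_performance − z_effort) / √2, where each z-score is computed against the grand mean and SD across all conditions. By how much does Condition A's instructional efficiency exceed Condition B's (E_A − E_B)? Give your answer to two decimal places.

Condition A: z_P = (63.5 − 75.1)/8.1 = -1.4321; z_E = (6.18 − 5.12)/0.82 = 1.2927; E_A = (-1.4321 − 1.2927)/√2 = -1.9267.
Condition B: z_P = (78.6 − 75.1)/8.1 = 0.4321; z_E = (5.06 − 5.12)/0.82 = -0.0732; E_B = (0.4321 − (-0.0732))/√2 = 0.3573.
E_A − E_B = -1.9267 − 0.3573 = -2.2840 ≈ -2.28.

-2.28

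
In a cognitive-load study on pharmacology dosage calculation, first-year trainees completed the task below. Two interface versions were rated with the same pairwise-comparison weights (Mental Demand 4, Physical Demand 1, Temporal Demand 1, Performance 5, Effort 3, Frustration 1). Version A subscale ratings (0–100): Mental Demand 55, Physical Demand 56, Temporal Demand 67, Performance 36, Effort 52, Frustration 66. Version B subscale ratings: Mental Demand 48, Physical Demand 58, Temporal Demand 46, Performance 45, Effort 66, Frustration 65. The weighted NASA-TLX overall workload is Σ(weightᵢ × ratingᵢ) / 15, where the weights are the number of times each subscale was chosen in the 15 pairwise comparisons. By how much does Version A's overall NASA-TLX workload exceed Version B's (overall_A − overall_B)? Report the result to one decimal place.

Version A weighted sum = 4·55 + 1·56 + 1·67 + 5·36 + 3·52 + 1·66 = 220 + 56 + 67 + 180 + 156 + 66 = 745; overall_A = 745/15 = 49.6667.
Version B weighted sum = 4·48 + 1·58 + 1·46 + 5·45 + 3·66 + 1·65 = 192 + 58 + 46 + 225 + 198 + 65 = 784; overall_B = 784/15 = 52.2667.
Difference = 49.6667 − 52.2667 = -2.6000 ≈ -2.6.

-2.6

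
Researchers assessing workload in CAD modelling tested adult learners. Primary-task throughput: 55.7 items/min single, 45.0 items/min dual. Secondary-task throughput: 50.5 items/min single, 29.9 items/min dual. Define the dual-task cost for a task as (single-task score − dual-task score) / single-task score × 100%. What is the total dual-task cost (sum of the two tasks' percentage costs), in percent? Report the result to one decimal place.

60.0

Primary cost = (55.7 − 45.0) / 55.7 × 100% = 19.2101%.
Secondary cost = (50.5 − 29.9) / 50.5 × 100% = 40.7921%.
Total = 19.2101% + 40.7921% = 60.0022% ≈ 60.0%.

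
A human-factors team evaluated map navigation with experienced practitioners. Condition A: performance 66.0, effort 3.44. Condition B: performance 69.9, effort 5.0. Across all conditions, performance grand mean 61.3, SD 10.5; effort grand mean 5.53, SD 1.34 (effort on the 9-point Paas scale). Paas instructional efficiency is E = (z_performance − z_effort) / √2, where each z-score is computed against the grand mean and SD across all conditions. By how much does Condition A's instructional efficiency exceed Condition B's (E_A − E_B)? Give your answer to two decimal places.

0.56

Condition A: z_P = (66.0 − 61.3)/10.5 = 0.4476; z_E = (3.44 − 5.53)/1.34 = -1.5597; E_A = (0.4476 − (-1.5597))/√2 = 1.4194.
Condition B: z_P = (69.9 − 61.3)/10.5 = 0.8190; z_E = (5.0 − 5.53)/1.34 = -0.3955; E_B = (0.8190 − (-0.3955))/√2 = 0.8588.
E_A − E_B = 1.4194 − 0.8588 = 0.5606 ≈ 0.56.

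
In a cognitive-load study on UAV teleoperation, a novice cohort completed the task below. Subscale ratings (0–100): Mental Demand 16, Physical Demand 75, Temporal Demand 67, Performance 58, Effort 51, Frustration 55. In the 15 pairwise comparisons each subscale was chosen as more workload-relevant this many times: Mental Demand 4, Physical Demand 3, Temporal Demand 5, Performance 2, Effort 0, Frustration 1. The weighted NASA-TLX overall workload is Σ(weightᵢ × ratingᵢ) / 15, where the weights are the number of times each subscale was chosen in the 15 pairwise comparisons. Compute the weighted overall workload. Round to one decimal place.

The tallies are the weights (they sum to 15).
Weighted sum = 4·16 + 3·75 + 5·67 + 2·58 + 0·51 + 1·55
            = 64 + 225 + 335 + 116 + 0 + 55 = 795.
Overall workload = 795 / 15 = 53.0000 ≈ 53.0.

53.0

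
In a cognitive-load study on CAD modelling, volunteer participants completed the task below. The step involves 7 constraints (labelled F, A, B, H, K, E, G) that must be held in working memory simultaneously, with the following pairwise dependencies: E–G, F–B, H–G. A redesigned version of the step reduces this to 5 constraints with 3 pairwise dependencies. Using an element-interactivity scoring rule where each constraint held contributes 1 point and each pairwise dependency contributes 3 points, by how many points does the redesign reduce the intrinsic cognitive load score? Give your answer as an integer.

Original: 7 × 1 + 3 × 3 = 7 + 9 = 16.
Redesigned: 5 × 1 + 3 × 3 = 5 + 9 = 14.
Reduction = 16 − 14 = 2.

2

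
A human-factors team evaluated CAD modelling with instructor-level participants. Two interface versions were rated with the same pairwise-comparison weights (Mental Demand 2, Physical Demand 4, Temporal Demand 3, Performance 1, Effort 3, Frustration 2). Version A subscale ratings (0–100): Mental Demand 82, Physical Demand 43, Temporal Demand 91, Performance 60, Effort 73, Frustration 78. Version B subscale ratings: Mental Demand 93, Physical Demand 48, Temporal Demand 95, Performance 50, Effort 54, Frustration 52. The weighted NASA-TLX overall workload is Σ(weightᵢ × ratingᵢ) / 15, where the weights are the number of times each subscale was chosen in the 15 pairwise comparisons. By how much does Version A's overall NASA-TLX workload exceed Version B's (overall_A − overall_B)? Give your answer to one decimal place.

Version A weighted sum = 2·82 + 4·43 + 3·91 + 1·60 + 3·73 + 2·78 = 164 + 172 + 273 + 60 + 219 + 156 = 1044; overall_A = 1044/15 = 69.6000.
Version B weighted sum = 2·93 + 4·48 + 3·95 + 1·50 + 3·54 + 2·52 = 186 + 192 + 285 + 50 + 162 + 104 = 979; overall_B = 979/15 = 65.2667.
Difference = 69.6000 − 65.2667 = 4.3333 ≈ 4.3.

4.3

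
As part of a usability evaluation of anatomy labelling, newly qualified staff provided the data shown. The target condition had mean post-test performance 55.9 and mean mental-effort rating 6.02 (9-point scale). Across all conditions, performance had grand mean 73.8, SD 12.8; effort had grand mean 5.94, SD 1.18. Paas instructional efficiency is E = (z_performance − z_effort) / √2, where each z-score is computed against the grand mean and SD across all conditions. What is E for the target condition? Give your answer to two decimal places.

z_performance = (55.9 − 73.8) / 12.8 = -17.9000 / 12.8 = -1.3984.
z_effort = (6.02 − 5.94) / 1.18 = 0.0800 / 1.18 = 0.0678.
z_P − z_E = -1.3984 − 0.0678 = -1.4662.
E = -1.4662 / √2 = -1.4662 / 1.41421 = -1.0368 ≈ -1.04.

-1.04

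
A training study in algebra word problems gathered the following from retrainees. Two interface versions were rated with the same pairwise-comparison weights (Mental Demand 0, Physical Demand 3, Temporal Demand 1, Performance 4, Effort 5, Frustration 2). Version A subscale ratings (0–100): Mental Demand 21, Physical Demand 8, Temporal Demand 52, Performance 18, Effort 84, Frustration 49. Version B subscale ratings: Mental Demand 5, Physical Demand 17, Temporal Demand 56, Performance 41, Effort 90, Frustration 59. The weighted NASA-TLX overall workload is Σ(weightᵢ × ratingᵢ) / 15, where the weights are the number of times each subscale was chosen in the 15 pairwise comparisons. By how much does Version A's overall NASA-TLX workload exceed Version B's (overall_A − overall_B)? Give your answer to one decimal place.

-11.5

Version A weighted sum = 0·21 + 3·8 + 1·52 + 4·18 + 5·84 + 2·49 = 0 + 24 + 52 + 72 + 420 + 98 = 666; overall_A = 666/15 = 44.4000.
Version B weighted sum = 0·5 + 3·17 + 1·56 + 4·41 + 5·90 + 2·59 = 0 + 51 + 56 + 164 + 450 + 118 = 839; overall_B = 839/15 = 55.9333.
Difference = 44.4000 − 55.9333 = -11.5333 ≈ -11.5.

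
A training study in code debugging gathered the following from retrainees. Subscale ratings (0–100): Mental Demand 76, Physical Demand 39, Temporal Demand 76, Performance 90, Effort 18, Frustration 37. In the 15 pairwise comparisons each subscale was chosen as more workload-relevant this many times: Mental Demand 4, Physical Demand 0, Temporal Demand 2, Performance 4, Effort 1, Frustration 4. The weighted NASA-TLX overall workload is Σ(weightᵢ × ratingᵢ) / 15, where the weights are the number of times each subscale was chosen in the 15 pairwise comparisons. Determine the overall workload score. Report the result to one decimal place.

65.5

The tallies are the weights (they sum to 15).
Weighted sum = 4·76 + 0·39 + 2·76 + 4·90 + 1·18 + 4·37
            = 304 + 0 + 152 + 360 + 18 + 148 = 982.
Overall workload = 982 / 15 = 65.4667 ≈ 65.5.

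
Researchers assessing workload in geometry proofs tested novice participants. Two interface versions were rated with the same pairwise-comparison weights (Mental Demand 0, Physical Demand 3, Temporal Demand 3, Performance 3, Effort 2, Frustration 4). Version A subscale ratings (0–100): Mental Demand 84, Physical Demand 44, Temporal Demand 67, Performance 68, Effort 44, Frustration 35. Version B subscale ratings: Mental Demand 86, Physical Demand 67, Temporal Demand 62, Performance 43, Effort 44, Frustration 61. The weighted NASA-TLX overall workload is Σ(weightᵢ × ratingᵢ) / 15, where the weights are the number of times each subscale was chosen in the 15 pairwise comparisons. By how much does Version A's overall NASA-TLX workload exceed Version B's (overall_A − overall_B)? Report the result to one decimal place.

-5.5

Version A weighted sum = 0·84 + 3·44 + 3·67 + 3·68 + 2·44 + 4·35 = 0 + 132 + 201 + 204 + 88 + 140 = 765; overall_A = 765/15 = 51.0000.
Version B weighted sum = 0·86 + 3·67 + 3·62 + 3·43 + 2·44 + 4·61 = 0 + 201 + 186 + 129 + 88 + 244 = 848; overall_B = 848/15 = 56.5333.
Difference = 51.0000 − 56.5333 = -5.5333 ≈ -5.5.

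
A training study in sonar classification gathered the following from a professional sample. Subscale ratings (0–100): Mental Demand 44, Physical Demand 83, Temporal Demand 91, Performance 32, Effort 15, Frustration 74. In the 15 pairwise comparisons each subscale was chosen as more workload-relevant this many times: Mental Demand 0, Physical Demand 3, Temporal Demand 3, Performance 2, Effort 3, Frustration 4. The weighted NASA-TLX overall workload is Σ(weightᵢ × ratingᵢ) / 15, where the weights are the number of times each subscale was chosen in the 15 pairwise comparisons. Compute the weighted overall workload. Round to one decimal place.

61.8

The tallies are the weights (they sum to 15).
Weighted sum = 0·44 + 3·83 + 3·91 + 2·32 + 3·15 + 4·74
            = 0 + 249 + 273 + 64 + 45 + 296 = 927.
Overall workload = 927 / 15 = 61.8000 ≈ 61.8.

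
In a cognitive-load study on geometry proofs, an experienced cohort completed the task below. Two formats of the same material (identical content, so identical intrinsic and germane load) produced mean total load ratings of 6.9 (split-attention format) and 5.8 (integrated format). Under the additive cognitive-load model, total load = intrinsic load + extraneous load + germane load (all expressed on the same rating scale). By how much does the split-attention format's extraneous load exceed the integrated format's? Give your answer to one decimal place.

Intrinsic and germane load are equal across formats, so the difference in total load equals the difference in extraneous load.
Extraneous-load difference = 6.9 − 5.8 = 1.1.

1.1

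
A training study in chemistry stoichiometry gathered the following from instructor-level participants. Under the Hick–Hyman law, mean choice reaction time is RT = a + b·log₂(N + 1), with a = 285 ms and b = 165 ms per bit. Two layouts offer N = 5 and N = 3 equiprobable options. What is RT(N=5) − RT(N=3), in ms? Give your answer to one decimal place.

RT(5) = 285 + 165·log₂(6) = 285 + 165·2.5850 = 711.5250 ms.
RT(3) = 285 + 165·log₂(4) = 285 + 165·2.0000 = 615.0000 ms.
Difference = 711.5250 − 615.0000 = 96.5250 ≈ 96.5 ms.

96.5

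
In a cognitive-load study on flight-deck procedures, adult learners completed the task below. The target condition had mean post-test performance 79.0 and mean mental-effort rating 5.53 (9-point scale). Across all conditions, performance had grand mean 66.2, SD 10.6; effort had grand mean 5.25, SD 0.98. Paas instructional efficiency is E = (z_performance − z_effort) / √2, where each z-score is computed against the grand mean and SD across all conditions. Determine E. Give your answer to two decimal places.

0.65

z_performance = (79.0 − 66.2) / 10.6 = 12.8000 / 10.6 = 1.2075.
z_effort = (5.53 − 5.25) / 0.98 = 0.2800 / 0.98 = 0.2857.
z_P − z_E = 1.2075 − 0.2857 = 0.9218.
E = 0.9218 / √2 = 0.9218 / 1.41421 = 0.6518 ≈ 0.65.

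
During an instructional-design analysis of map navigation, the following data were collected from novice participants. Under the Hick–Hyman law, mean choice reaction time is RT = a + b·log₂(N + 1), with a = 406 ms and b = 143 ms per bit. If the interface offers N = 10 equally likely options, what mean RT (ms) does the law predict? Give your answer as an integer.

log₂(10 + 1) = log₂(11) = 3.4594.
RT = 406 + 143 × 3.4594 = 406 + 494.6942 = 900.6942 ms.
≈ 901 ms.

901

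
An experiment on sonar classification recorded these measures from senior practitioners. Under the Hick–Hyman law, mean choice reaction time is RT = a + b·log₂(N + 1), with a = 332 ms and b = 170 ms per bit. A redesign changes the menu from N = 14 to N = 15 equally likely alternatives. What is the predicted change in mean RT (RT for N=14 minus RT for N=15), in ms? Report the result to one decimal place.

-15.8

RT(14) = 332 + 170·log₂(15) = 332 + 170·3.9069 = 996.1730 ms.
RT(15) = 332 + 170·log₂(16) = 332 + 170·4.0000 = 1012.0000 ms.
Difference = 996.1730 − 1012.0000 = -15.8270 ≈ -15.8 ms.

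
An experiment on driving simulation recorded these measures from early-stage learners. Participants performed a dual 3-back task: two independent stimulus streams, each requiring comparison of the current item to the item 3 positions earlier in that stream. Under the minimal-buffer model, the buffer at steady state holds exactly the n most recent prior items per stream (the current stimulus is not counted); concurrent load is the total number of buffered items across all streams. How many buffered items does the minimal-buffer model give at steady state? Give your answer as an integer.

Each stream's buffer holds its 3 most recent prior items.
Two independent streams: 2 × 3 = 6 buffered items at steady state.

6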